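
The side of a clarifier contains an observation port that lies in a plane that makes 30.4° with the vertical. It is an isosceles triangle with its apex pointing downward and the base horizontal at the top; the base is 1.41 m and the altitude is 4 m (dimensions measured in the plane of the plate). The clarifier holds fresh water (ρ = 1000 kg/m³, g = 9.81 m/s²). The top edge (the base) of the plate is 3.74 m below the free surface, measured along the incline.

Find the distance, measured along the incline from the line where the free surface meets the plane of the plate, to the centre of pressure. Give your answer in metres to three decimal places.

y_p = 5.249 m

γ = ρg = 1000 × 9.81 = 9810 N/m³ = 9.81 kN/m³.
The plate makes 30.4° with the vertical, i.e. θ = 90° − 30.4° = 59.6° to the horizontal. Measuring y along the incline from the free-surface line, vertical depth h = y·sinθ with sinθ = 0.862514.
With the apex down, the centroid sits h/3 = 4/3 = 1.33333 m below the base (the top edge), so y_c = 3.74 + 1.33333 = 5.07333 m and h_c = 5.07333 × 0.862514 = 4.37582 m.
A = ½ × 1.41 × 4 = 2.82 m².
Resultant F = γ·h_c·A = 9.81 × 4.37582 × 2.82 = 121.054 kN.
I_c = b·h³/36 = 1.41 × 4³/36 = 2.50667 m⁴.
Centre of pressure: y_p = y_c + I_c/(y_c·A) = 5.07333 + 2.50667/(5.07333 × 2.82) = 5.07333 + 0.175208 = 5.24854 m along the plane.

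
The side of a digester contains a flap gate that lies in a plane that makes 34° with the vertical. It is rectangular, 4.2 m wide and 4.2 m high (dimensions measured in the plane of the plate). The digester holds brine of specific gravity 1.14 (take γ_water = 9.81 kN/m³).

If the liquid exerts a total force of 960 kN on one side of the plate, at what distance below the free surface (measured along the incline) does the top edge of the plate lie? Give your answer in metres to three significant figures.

y_top ≈ 3.77 m

γ = 1.14 × 9.81 = 11.1834 kN/m³.
A = 4.2 × 4.2 = 17.64 m².
From F = γ·h_c·A, the centroid depth is h_c = 960/(11.1834 × 17.64) = 4.8663 m.
The plate makes 34° with the vertical, i.e. θ = 90° − 34° = 56° to the horizontal. Measuring y along the incline from the free-surface line, vertical depth h = y·sinθ with sinθ = 0.829038.
Along the incline, y_c = h_c/sinθ = 4.8663/0.829038 = 5.86982 m.
The centroid lies 4.2/2 = 2.1 m below the top edge, so the top edge sits at y_top = 5.86982 − 2.1 = 3.76982 m along the incline.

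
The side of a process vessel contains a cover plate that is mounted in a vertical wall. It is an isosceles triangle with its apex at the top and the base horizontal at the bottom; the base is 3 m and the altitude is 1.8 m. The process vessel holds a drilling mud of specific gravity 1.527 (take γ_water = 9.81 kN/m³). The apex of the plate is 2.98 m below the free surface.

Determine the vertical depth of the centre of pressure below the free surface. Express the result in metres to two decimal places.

h_p = 4.22 m

γ = 1.527 × 9.81 = 14.97987 kN/m³.
With the apex up, the centroid sits 2h/3 = 2 × 1.8/3 = 1.2 m below the apex, so the centroid depth is h_c = 2.98 + 1.2 = 4.18 m.
A = ½ × 3 × 1.8 = 2.7 m².
Resultant F = γ·h_c·A = 14.97987 × 4.18 × 2.7 = 169.063 kN.
I_c = b·h³/36 = 3 × 1.8³/36 = 0.486 m⁴.
Centre of pressure: y_p = y_c + I_c/(y_c·A) = 4.18 + 0.486/(4.18 × 2.7) = 4.18 + 0.0430622 = 4.22306 m along the plane.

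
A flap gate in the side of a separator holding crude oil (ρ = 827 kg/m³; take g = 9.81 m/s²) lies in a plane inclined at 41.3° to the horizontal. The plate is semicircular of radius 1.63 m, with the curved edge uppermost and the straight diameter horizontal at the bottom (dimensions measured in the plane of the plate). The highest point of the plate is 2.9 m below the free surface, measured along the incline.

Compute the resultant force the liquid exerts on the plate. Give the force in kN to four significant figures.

γ = ρg = 827 × 9.81 / 1000 = 8.11287 kN/m³.
Let θ = 41.3° be the plate's angle to the horizontal; measure y along the incline from where the plane meets the free surface. Vertical depth h = y·sinθ with sinθ = 0.660002.
The centroid lies 4r/(3π) = 0.691793 m above the diameter, so r − 4r/(3π) = 1.63 − 0.691793 = 0.938207 m below the topmost point, so y_c = 2.9 + 0.938207 = 3.83821 m and h_c = 3.83821 × 0.660002 = 2.53323 m.
A = πr²/2 = π × 1.63²/2 = 4.17345 m².
Resultant F = γ·h_c·A = 8.11287 × 2.53323 × 4.17345 = 85.7718 kN.

F ≈ 85.77 kN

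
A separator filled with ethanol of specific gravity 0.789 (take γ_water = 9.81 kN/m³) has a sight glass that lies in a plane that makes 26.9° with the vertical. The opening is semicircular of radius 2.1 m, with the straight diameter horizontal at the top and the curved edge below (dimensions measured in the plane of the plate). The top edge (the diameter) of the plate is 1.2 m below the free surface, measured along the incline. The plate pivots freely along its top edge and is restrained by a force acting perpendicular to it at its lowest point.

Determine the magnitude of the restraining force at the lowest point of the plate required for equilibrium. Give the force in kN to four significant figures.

γ = 0.789 × 9.81 = 7.74009 kN/m³.
The plate makes 26.9° with the vertical, i.e. θ = 90° − 26.9° = 63.1° to the horizontal. Measuring y along the incline from the free-surface line, vertical depth h = y·sinθ with sinθ = 0.891798.
The centroid of a semicircle lies 4r/(3π) = 0.891268 m from the diameter, here below the top edge, so y_c = 1.2 + 0.891268 = 2.09127 m and h_c = 2.09127 × 0.891798 = 1.86499 m.
A = πr²/2 = π × 2.1²/2 = 6.92721 m².
Resultant F = γ·h_c·A = 7.74009 × 1.86499 × 6.92721 = 99.9956 kN.
I_c = (π/8 − 8/(9π))·r⁴ = 0.109757 × 2.1⁴ = 2.13457 m⁴.
Centre of pressure: y_p = y_c + I_c/(y_c·A) = 2.09127 + 2.13457/(2.09127 × 6.92721) = 2.09127 + 0.147347 = 2.23862 m along the plane.
The resultant acts 0.891268 + 0.147347 = 1.03862 m (along the plate) below the hinge at the top edge, so the moment about the hinge is M = F × 1.03862 = 99.9956 × 1.03862 = 103.857 kN·m.
A normal force at the bottom, 2.1 m from the hinge, must supply this moment: P = 103.857/2.1 = 49.4557 kN.

P ≈ 49.46 kN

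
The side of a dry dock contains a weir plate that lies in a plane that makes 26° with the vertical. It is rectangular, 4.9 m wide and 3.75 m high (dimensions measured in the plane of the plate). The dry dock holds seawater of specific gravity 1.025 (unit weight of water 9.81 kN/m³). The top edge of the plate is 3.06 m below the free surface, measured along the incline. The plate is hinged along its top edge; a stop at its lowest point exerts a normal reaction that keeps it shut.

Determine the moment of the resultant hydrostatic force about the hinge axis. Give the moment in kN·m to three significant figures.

γ = 1.025 × 9.81 = 10.05525 kN/m³.
The plate makes 26° with the vertical, i.e. θ = 90° − 26° = 64° to the horizontal. Measuring y along the incline from the free-surface line, vertical depth h = y·sinθ with sinθ = 0.898794.
The centroid lies 3.75/2 = 1.875 m below the top edge, so y_c = 3.06 + 1.875 = 4.935 m and h_c = 4.935 × 0.898794 = 4.43555 m.
A = 4.9 × 3.75 = 18.375 m².
Resultant F = γ·h_c·A = 10.05525 × 4.43555 × 18.375 = 819.535 kN.
I_c = b·h³/12 = 4.9 × 3.75³/12 = 21.5332 m⁴.
Centre of pressure: y_p = y_c + I_c/(y_c·A) = 4.935 + 21.5332/(4.935 × 18.375) = 4.935 + 0.237462 = 5.17246 m along the plane.
The resultant acts 1.875 + 0.237462 = 2.11246 m (along the plate) below the hinge at the top edge, so the moment about the hinge is M = F × 2.11246 = 819.535 × 2.11246 = 1731.23 kN·m.

M ≈ 1730 kN·m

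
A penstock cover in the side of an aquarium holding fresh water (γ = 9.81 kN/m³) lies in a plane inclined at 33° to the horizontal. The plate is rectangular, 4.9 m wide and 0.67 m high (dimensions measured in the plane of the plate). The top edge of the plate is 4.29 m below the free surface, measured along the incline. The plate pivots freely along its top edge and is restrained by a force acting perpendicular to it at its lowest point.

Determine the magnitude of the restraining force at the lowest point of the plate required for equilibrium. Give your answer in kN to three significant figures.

P ≈ 41.5 kN

γ = 9.81 kN/m³.
Let θ = 33° be the plate's angle to the horizontal; measure y along the incline from where the plane meets the free surface. Vertical depth h = y·sinθ with sinθ = 0.544639.
The centroid lies 0.67/2 = 0.335 m below the top edge, so y_c = 4.29 + 0.335 = 4.625 m and h_c = 4.625 × 0.544639 = 2.51896 m.
A = 4.9 × 0.67 = 3.283 m².
Resultant F = γ·h_c·A = 9.81 × 2.51896 × 3.283 = 81.1262 kN.
I_c = b·h³/12 = 4.9 × 0.67³/12 = 0.122812 m⁴.
Centre of pressure: y_p = y_c + I_c/(y_c·A) = 4.625 + 0.122812/(4.625 × 3.283) = 4.625 + 0.00808832 = 4.63309 m along the plane.
The resultant acts 0.335 + 0.00808832 = 0.343088 m (along the plate) below the hinge at the top edge, so the moment about the hinge is M = F × 0.343088 = 81.1262 × 0.343088 = 27.8334 kN·m.
A normal force at the bottom, 0.67 m from the hinge, must supply this moment: P = 27.8334/0.67 = 41.5424 kN.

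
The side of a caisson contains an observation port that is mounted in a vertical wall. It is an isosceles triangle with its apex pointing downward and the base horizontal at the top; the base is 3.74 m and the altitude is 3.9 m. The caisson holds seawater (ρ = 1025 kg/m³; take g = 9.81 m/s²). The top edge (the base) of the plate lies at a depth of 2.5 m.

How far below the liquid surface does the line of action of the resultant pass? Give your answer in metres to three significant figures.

h_p = 4.02 m

γ = ρg = 1025 × 9.81 / 1000 = 10.05525 kN/m³.
With the apex down, the centroid sits h/3 = 3.9/3 = 1.3 m below the base (the top edge), so the centroid depth is h_c = 2.5 + 1.3 = 3.8 m.
A = ½ × 3.74 × 3.9 = 7.293 m².
Resultant F = γ·h_c·A = 10.05525 × 3.8 × 7.293 = 278.665 kN.
I_c = b·h³/36 = 3.74 × 3.9³/36 = 6.16258 m⁴.
Centre of pressure: y_p = y_c + I_c/(y_c·A) = 3.8 + 6.16258/(3.8 × 7.293) = 3.8 + 0.222368 = 4.02237 m along the plane.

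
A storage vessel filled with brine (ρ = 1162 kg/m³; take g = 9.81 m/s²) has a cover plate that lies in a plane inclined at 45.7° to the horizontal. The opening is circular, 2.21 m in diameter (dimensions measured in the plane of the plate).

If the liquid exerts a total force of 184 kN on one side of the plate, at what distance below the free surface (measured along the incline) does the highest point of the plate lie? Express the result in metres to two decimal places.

γ = ρg = 1162 × 9.81 / 1000 = 11.39922 kN/m³.
A = π(1.105)² = 3.83596 m².
From F = γ·h_c·A, the centroid depth is h_c = 184/(11.39922 × 3.83596) = 4.20793 m.
Let θ = 45.7° be the plate's angle to the horizontal; measure y along the incline from where the plane meets the free surface. Vertical depth h = y·sinθ with sinθ = 0.715693.
Along the incline, y_c = h_c/sinθ = 4.20793/0.715693 = 5.87952 m.
The centroid is at the centre, 1.105 m below the top of the plate, so the highest point sits at y_top = 5.87952 − 1.105 = 4.77452 m along the incline.

y_top ≈ 4.77 m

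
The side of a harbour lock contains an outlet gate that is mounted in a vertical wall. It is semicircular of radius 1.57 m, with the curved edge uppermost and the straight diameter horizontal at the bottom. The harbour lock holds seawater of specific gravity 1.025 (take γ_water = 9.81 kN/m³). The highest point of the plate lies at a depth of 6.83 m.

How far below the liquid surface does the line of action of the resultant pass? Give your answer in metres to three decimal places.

γ = 1.025 × 9.81 = 10.05525 kN/m³.
The centroid lies 4r/(3π) = 0.666329 m above the diameter, so r − 4r/(3π) = 1.57 − 0.666329 = 0.903671 m below the topmost point, so the centroid depth is h_c = 6.83 + 0.903671 = 7.73367 m.
A = πr²/2 = π × 1.57²/2 = 3.87186 m².
Resultant F = γ·h_c·A = 10.05525 × 7.73367 × 3.87186 = 301.091 kN.
I_c = (π/8 − 8/(9π))·r⁴ = 0.109757 × 1.57⁴ = 0.666854 m⁴.
Centre of pressure: y_p = y_c + I_c/(y_c·A) = 7.73367 + 0.666854/(7.73367 × 3.87186) = 7.73367 + 0.0222703 = 7.75594 m along the plane.

h_p = 7.756 m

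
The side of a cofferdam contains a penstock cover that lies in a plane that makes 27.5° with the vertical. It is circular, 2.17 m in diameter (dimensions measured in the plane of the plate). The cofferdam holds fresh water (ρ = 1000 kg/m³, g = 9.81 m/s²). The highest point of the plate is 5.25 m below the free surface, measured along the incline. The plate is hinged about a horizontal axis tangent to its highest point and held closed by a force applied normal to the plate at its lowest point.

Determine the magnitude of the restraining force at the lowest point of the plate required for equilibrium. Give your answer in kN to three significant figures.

γ = ρg = 1000 × 9.81 = 9810 N/m³ = 9.81 kN/m³.
The plate makes 27.5° with the vertical, i.e. θ = 90° − 27.5° = 62.5° to the horizontal. Measuring y along the incline from the free-surface line, vertical depth h = y·sinθ with sinθ = 0.887011.
The centroid is at the centre, 1.085 m below the top of the plate, so y_c = 5.25 + 1.085 = 6.335 m and h_c = 6.335 × 0.887011 = 5.61921 m.
A = π(1.085)² = 3.69836 m².
Resultant F = γ·h_c·A = 9.81 × 5.61921 × 3.69836 = 203.87 kN.
I_c = πr⁴/4 = π × 1.085⁴/4 = 1.08845 m⁴.
Centre of pressure: y_p = y_c + I_c/(y_c·A) = 6.335 + 1.08845/(6.335 × 3.69836) = 6.335 + 0.0464572 = 6.38146 m along the plane.
The resultant acts 1.085 + 0.0464572 = 1.13146 m (along the plate) below the hinge at the top edge, so the moment about the hinge is M = F × 1.13146 = 203.87 × 1.13146 = 230.671 kN·m.
A normal force at the bottom, 2.17 m from the hinge, must supply this moment: P = 230.671/2.17 = 106.3 kN.

P ≈ 106 kN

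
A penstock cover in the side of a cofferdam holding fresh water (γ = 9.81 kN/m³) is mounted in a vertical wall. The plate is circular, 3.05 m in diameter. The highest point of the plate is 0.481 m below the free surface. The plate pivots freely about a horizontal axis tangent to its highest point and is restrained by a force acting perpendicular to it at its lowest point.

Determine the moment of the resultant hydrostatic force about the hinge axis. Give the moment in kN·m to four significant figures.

M ≈ 260.9 kN·m

γ = 9.81 kN/m³.
The centroid is at the centre, 1.525 m below the top of the plate, so the centroid depth is h_c = 0.481 + 1.525 = 2.006 m.
A = π(1.525)² = 7.30617 m².
Resultant F = γ·h_c·A = 9.81 × 2.006 × 7.30617 = 143.777 kN.
I_c = πr⁴/4 = π × 1.525⁴/4 = 4.24785 m⁴.
Centre of pressure: y_p = y_c + I_c/(y_c·A) = 2.006 + 4.24785/(2.006 × 7.30617) = 2.006 + 0.289833 = 2.29583 m along the plane.
The resultant acts 1.525 + 0.289833 = 1.81483 m (along the plate) below the hinge at the top edge, so the moment about the hinge is M = F × 1.81483 = 143.777 × 1.81483 = 260.931 kN·m.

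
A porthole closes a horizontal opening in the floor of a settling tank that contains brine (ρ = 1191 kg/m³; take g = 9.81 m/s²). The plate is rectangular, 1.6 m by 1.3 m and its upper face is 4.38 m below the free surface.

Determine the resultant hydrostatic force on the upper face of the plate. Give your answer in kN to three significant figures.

γ = ρg = 1191 × 9.81 / 1000 = 11.68371 kN/m³.
The plate is horizontal, so pressure is uniform at p = γ·h = 11.68371 × 4.38 = 51.1746 kN/m².
A = 1.6 × 1.3 = 2.08 m².
F = p·A = 51.1746 × 2.08 = 106.443 kN.

F ≈ 106 kN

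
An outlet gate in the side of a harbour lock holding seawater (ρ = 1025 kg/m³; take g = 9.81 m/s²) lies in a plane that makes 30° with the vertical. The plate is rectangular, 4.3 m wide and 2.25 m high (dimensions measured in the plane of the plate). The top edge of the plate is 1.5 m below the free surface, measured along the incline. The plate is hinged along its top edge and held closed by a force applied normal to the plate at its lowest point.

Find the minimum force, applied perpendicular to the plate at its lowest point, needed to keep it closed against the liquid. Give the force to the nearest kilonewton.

P ≈ 126 kN

γ = ρg = 1025 × 9.81 / 1000 = 10.05525 kN/m³.
The plate makes 30° with the vertical, i.e. θ = 90° − 30° = 60° to the horizontal. Measuring y along the incline from the free-surface line, vertical depth h = y·sinθ with sinθ = 0.866025.
The centroid lies 2.25/2 = 1.125 m below the top edge, so y_c = 1.5 + 1.125 = 2.625 m and h_c = 2.625 × 0.866025 = 2.27332 m.
A = 4.3 × 2.25 = 9.675 m².
Resultant F = γ·h_c·A = 10.05525 × 2.27332 × 9.675 = 221.159 kN.
I_c = b·h³/12 = 4.3 × 2.25³/12 = 4.08164 m⁴.
Centre of pressure: y_p = y_c + I_c/(y_c·A) = 2.625 + 4.08164/(2.625 × 9.675) = 2.625 + 0.160714 = 2.78571 m along the plane.
The resultant acts 1.125 + 0.160714 = 1.28571 m (along the plate) below the hinge at the top edge, so the moment about the hinge is M = F × 1.28571 = 221.159 × 1.28571 = 284.346 kN·m.
A normal force at the bottom, 2.25 m from the hinge, must supply this moment: P = 284.346/2.25 = 126.376 kN.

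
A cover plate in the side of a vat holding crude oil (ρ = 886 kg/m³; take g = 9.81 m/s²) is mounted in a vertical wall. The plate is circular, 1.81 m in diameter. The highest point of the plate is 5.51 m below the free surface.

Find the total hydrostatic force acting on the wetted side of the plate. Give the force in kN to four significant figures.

F ≈ 143.5 kN

γ = ρg = 886 × 9.81 / 1000 = 8.69166 kN/m³.
The centroid is at the centre, 0.905 m below the top of the plate, so the centroid depth is h_c = 5.51 + 0.905 = 6.415 m.
A = π(0.905)² = 2.57304 m².
Resultant F = γ·h_c·A = 8.69166 × 6.415 × 2.57304 = 143.465 kN.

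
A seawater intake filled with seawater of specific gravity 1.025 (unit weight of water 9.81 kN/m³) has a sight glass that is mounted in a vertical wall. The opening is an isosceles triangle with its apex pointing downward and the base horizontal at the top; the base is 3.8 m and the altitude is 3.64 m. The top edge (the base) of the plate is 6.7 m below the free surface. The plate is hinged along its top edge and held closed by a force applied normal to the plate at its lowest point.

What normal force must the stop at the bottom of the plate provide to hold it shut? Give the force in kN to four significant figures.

P ≈ 197.5 kN

γ = 1.025 × 9.81 = 10.05525 kN/m³.
With the apex down, the centroid sits h/3 = 3.64/3 = 1.21333 m below the base (the top edge), so the centroid depth is h_c = 6.7 + 1.21333 = 7.91333 m.
A = ½ × 3.8 × 3.64 = 6.916 m².
Resultant F = γ·h_c·A = 10.05525 × 7.91333 × 6.916 = 550.31 kN.
I_c = b·h³/36 = 3.8 × 3.64³/36 = 5.09079 m⁴.
Centre of pressure: y_p = y_c + I_c/(y_c·A) = 7.91333 + 5.09079/(7.91333 × 6.916) = 7.91333 + 0.0930188 = 8.00635 m along the plane.
The resultant acts 1.21333 + 0.0930188 = 1.30635 m (along the plate) below the hinge at the top edge, so the moment about the hinge is M = F × 1.30635 = 550.31 × 1.30635 = 718.897 kN·m.
A normal force at the bottom, 3.64 m from the hinge, must supply this moment: P = 718.897/3.64 = 197.499 kN.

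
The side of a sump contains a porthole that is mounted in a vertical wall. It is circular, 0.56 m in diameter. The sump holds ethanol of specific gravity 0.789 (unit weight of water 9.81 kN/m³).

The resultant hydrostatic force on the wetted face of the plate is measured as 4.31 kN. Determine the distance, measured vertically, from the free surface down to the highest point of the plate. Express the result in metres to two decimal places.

γ = 0.789 × 9.81 = 7.74009 kN/m³.
A = π(0.28)² = 0.246301 m².
From F = γ·h_c·A, the centroid depth is h_c = 4.31/(7.74009 × 0.246301) = 2.26082 m.
The centroid is at the centre, 0.28 m below the top of the plate, so the highest point sits at h_top = 2.26082 − 0.28 = 1.98082 m below the surface.

d_top ≈ 1.98 m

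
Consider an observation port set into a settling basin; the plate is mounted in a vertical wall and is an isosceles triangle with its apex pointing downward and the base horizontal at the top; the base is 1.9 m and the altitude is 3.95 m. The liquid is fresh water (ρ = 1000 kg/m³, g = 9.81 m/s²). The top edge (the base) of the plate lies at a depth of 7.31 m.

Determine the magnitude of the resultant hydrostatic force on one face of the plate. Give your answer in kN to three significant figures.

γ = ρg = 1000 × 9.81 = 9810 N/m³ = 9.81 kN/m³.
With the apex down, the centroid sits h/3 = 3.95/3 = 1.31667 m below the base (the top edge), so the centroid depth is h_c = 7.31 + 1.31667 = 8.62667 m.
A = ½ × 1.9 × 3.95 = 3.7525 m².
Resultant F = γ·h_c·A = 9.81 × 8.62667 × 3.7525 = 317.565 kN.

F ≈ 318 kN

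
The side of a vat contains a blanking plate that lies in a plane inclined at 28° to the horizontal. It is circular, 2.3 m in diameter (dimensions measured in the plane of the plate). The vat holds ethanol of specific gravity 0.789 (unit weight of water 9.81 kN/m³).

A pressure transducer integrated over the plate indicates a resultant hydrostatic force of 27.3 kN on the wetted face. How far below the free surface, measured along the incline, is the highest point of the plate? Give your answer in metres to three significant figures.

γ = 0.789 × 9.81 = 7.74009 kN/m³.
A = π(1.15)² = 4.15476 m².
From F = γ·h_c·A, the centroid depth is h_c = 27.3/(7.74009 × 4.15476) = 0.848928 m.
Let θ = 28° be the plate's angle to the horizontal; measure y along the incline from where the plane meets the free surface. Vertical depth h = y·sinθ with sinθ = 0.469472.
Along the incline, y_c = h_c/sinθ = 0.848928/0.469472 = 1.80826 m.
The centroid is at the centre, 1.15 m below the top of the plate, so the highest point sits at y_top = 1.80826 − 1.15 = 0.65826 m along the incline.

y_top ≈ 0.658 m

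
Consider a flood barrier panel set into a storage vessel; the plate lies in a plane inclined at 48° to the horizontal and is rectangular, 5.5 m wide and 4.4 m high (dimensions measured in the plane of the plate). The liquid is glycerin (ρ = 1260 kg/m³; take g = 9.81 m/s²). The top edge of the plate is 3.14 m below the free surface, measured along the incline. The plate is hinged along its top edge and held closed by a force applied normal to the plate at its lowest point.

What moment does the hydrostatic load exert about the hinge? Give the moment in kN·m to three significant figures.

M ≈ 2970 kN·m

γ = ρg = 1260 × 9.81 / 1000 = 12.3606 kN/m³.
Let θ = 48° be the plate's angle to the horizontal; measure y along the incline from where the plane meets the free surface. Vertical depth h = y·sinθ with sinθ = 0.743145.
The centroid lies 4.4/2 = 2.2 m below the top edge, so y_c = 3.14 + 2.2 = 5.34 m and h_c = 5.34 × 0.743145 = 3.96839 m.
A = 5.5 × 4.4 = 24.2 m².
Resultant F = γ·h_c·A = 12.3606 × 3.96839 × 24.2 = 1187.05 kN.
I_c = b·h³/12 = 5.5 × 4.4³/12 = 39.0427 m⁴.
Centre of pressure: y_p = y_c + I_c/(y_c·A) = 5.34 + 39.0427/(5.34 × 24.2) = 5.34 + 0.302123 = 5.64212 m along the plane.
The resultant acts 2.2 + 0.302123 = 2.50212 m (along the plate) below the hinge at the top edge, so the moment about the hinge is M = F × 2.50212 = 1187.05 × 2.50212 = 2970.14 kN·m.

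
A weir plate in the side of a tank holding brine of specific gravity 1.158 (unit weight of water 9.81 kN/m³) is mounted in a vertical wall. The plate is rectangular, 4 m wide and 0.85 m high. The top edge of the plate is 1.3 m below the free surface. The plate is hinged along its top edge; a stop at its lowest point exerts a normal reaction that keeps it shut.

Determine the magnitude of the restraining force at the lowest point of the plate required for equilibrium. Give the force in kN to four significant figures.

P ≈ 36.05 kN

γ = 1.158 × 9.81 = 11.35998 kN/m³.
The centroid lies 0.85/2 = 0.425 m below the top edge, so the centroid depth is h_c = 1.3 + 0.425 = 1.725 m.
A = 4 × 0.85 = 3.4 m².
Resultant F = γ·h_c·A = 11.35998 × 1.725 × 3.4 = 66.6263 kN.
I_c = b·h³/12 = 4 × 0.85³/12 = 0.204708 m⁴.
Centre of pressure: y_p = y_c + I_c/(y_c·A) = 1.725 + 0.204708/(1.725 × 3.4) = 1.725 + 0.0349033 = 1.7599 m along the plane.
The resultant acts 0.425 + 0.0349033 = 0.459903 m (along the plate) below the hinge at the top edge, so the moment about the hinge is M = F × 0.459903 = 66.6263 × 0.459903 = 30.6416 kN·m.
A normal force at the bottom, 0.85 m from the hinge, must supply this moment: P = 30.6416/0.85 = 36.0489 kN.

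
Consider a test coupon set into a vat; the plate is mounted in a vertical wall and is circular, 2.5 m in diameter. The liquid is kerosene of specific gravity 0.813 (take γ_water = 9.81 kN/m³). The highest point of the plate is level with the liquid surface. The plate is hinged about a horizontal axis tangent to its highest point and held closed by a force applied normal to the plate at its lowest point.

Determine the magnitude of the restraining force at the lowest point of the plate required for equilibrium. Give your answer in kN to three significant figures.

P ≈ 30.6 kN

γ = 0.813 × 9.81 = 7.97553 kN/m³.
The centroid is at the centre, 1.25 m below the top of the plate, so the centroid depth is h_c = 1.25 m.
A = π(1.25)² = 4.90874 m².
Resultant F = γ·h_c·A = 7.97553 × 1.25 × 4.90874 = 48.9373 kN.
I_c = πr⁴/4 = π × 1.25⁴/4 = 1.91748 m⁴.
Centre of pressure: y_p = y_c + I_c/(y_c·A) = 1.25 + 1.91748/(1.25 × 4.90874) = 1.25 + 0.312501 = 1.5625 m along the plane.
The resultant acts 1.25 + 0.312501 = 1.5625 m (along the plate) below the hinge at the top edge, so the moment about the hinge is M = F × 1.5625 = 48.9373 × 1.5625 = 76.4645 kN·m.
A normal force at the bottom, 2.5 m from the hinge, must supply this moment: P = 76.4645/2.5 = 30.5858 kN.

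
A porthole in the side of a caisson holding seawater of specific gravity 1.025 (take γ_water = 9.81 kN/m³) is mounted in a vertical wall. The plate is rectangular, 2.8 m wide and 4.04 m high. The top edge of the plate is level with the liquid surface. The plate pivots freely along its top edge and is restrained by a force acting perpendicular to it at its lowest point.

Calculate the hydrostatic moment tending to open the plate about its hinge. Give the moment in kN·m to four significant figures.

M ≈ 618.8 kN·m

γ = 1.025 × 9.81 = 10.05525 kN/m³.
The centroid lies 4.04/2 = 2.02 m below the top edge, so the centroid depth is h_c = 2.02 m.
A = 2.8 × 4.04 = 11.312 m².
Resultant F = γ·h_c·A = 10.05525 × 2.02 × 11.312 = 229.765 kN.
I_c = b·h³/12 = 2.8 × 4.04³/12 = 15.3858 m⁴.
Centre of pressure: y_p = y_c + I_c/(y_c·A) = 2.02 + 15.3858/(2.02 × 11.312) = 2.02 + 0.673332 = 2.69333 m along the plane.
The resultant acts 2.02 + 0.673332 = 2.69333 m (along the plate) below the hinge at the top edge, so the moment about the hinge is M = F × 2.69333 = 229.765 × 2.69333 = 618.833 kN·m.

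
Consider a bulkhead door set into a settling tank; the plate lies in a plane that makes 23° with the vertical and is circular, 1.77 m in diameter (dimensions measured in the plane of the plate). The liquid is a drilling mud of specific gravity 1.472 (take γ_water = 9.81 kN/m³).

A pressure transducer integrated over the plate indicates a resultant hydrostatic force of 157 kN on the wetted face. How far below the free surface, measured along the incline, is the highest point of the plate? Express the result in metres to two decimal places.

y_top ≈ 3.92 m

γ = 1.472 × 9.81 = 14.44032 kN/m³.
A = π(0.885)² = 2.46057 m².
From F = γ·h_c·A, the centroid depth is h_c = 157/(14.44032 × 2.46057) = 4.41862 m.
The plate makes 23° with the vertical, i.e. θ = 90° − 23° = 67° to the horizontal. Measuring y along the incline from the free-surface line, vertical depth h = y·sinθ with sinθ = 0.920505.
Along the incline, y_c = h_c/sinθ = 4.41862/0.920505 = 4.80021 m.
The centroid is at the centre, 0.885 m below the top of the plate, so the highest point sits at y_top = 4.80021 − 0.885 = 3.91521 m along the incline.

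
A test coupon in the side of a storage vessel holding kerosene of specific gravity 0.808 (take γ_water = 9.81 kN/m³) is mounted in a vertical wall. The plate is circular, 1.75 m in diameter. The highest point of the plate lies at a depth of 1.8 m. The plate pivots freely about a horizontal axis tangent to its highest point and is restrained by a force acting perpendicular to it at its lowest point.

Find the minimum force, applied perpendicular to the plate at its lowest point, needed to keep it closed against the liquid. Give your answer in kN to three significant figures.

γ = 0.808 × 9.81 = 7.92648 kN/m³.
The centroid is at the centre, 0.875 m below the top of the plate, so the centroid depth is h_c = 1.8 + 0.875 = 2.675 m.
A = π(0.875)² = 2.40528 m².
Resultant F = γ·h_c·A = 7.92648 × 2.675 × 2.40528 = 51 kN.
I_c = πr⁴/4 = π × 0.875⁴/4 = 0.460386 m⁴.
Centre of pressure: y_p = y_c + I_c/(y_c·A) = 2.675 + 0.460386/(2.675 × 2.40528) = 2.675 + 0.0715538 = 2.74655 m along the plane.
The resultant acts 0.875 + 0.0715538 = 0.946554 m (along the plate) below the hinge at the top edge, so the moment about the hinge is M = F × 0.946554 = 51 × 0.946554 = 48.2743 kN·m.
A normal force at the bottom, 1.75 m from the hinge, must supply this moment: P = 48.2743/1.75 = 27.5853 kN.

P ≈ 27.6 kN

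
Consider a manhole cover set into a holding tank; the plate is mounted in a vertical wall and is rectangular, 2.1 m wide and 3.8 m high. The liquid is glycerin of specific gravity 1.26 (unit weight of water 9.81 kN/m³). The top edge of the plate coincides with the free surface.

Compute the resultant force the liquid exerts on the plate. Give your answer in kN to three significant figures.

γ = 1.26 × 9.81 = 12.3606 kN/m³.
The centroid lies 3.8/2 = 1.9 m below the top edge, so the centroid depth is h_c = 1.9 m.
A = 2.1 × 3.8 = 7.98 m².
Resultant F = γ·h_c·A = 12.3606 × 1.9 × 7.98 = 187.411 kN.

F ≈ 187 kN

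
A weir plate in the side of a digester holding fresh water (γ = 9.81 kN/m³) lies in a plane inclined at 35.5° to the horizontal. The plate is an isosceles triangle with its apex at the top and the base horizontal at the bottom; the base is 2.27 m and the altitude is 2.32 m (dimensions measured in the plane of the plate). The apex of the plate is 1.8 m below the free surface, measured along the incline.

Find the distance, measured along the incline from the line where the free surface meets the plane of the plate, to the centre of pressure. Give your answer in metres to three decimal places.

γ = 9.81 kN/m³.
Let θ = 35.5° be the plate's angle to the horizontal; measure y along the incline from where the plane meets the free surface. Vertical depth h = y·sinθ with sinθ = 0.580703.
With the apex up, the centroid sits 2h/3 = 2 × 2.32/3 = 1.54667 m below the apex, so y_c = 1.8 + 1.54667 = 3.34667 m and h_c = 3.34667 × 0.580703 = 1.94342 m.
A = ½ × 2.27 × 2.32 = 2.6332 m².
Resultant F = γ·h_c·A = 9.81 × 1.94342 × 2.6332 = 50.2018 kN.
I_c = b·h³/36 = 2.27 × 2.32³/36 = 0.787385 m⁴.
Centre of pressure: y_p = y_c + I_c/(y_c·A) = 3.34667 + 0.787385/(3.34667 × 2.6332) = 3.34667 + 0.0893491 = 3.43602 m along the plane.

y_p = 3.436 m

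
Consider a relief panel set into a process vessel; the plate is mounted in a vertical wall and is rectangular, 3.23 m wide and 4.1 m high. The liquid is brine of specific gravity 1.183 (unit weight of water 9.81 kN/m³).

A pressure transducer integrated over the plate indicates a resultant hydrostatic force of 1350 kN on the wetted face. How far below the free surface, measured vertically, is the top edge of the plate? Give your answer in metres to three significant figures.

γ = 1.183 × 9.81 = 11.60523 kN/m³.
A = 3.23 × 4.1 = 13.243 m².
From F = γ·h_c·A, the centroid depth is h_c = 1350/(11.60523 × 13.243) = 8.78403 m.
The centroid lies 4.1/2 = 2.05 m below the top edge, so the top edge sits at h_top = 8.78403 − 2.05 = 6.73403 m below the surface.

d_top ≈ 6.73 m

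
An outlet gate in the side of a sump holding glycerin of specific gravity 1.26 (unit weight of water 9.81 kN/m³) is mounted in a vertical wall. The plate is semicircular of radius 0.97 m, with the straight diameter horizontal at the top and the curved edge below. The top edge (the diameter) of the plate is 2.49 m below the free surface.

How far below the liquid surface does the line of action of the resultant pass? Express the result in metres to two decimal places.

h_p = 2.92 m

γ = 1.26 × 9.81 = 12.3606 kN/m³.
The centroid of a semicircle lies 4r/(3π) = 0.411681 m from the diameter, here below the top edge, so the centroid depth is h_c = 2.49 + 0.411681 = 2.90168 m.
A = πr²/2 = π × 0.97²/2 = 1.47796 m².
Resultant F = γ·h_c·A = 12.3606 × 2.90168 × 1.47796 = 53.0093 kN.
I_c = (π/8 − 8/(9π))·r⁴ = 0.109757 × 0.97⁴ = 0.0971671 m⁴.
Centre of pressure: y_p = y_c + I_c/(y_c·A) = 2.90168 + 0.0971671/(2.90168 × 1.47796) = 2.90168 + 0.0226572 = 2.92434 m along the plane.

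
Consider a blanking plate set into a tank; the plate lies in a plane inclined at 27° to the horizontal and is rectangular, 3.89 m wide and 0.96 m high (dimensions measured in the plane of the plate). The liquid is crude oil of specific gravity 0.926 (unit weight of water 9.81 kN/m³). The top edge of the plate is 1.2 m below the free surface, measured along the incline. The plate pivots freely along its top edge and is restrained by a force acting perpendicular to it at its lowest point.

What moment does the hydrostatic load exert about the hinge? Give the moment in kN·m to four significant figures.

M ≈ 13.60 kN·m

γ = 0.926 × 9.81 = 9.08406 kN/m³.
Let θ = 27° be the plate's angle to the horizontal; measure y along the incline from where the plane meets the free surface. Vertical depth h = y·sinθ with sinθ = 0.453990.
The centroid lies 0.96/2 = 0.48 m below the top edge, so y_c = 1.2 + 0.48 = 1.68 m and h_c = 1.68 × 0.453990 = 0.762703 m.
A = 3.89 × 0.96 = 3.7344 m².
Resultant F = γ·h_c·A = 9.08406 × 0.762703 × 3.7344 = 25.8736 kN.
I_c = b·h³/12 = 3.89 × 0.96³/12 = 0.286802 m⁴.
Centre of pressure: y_p = y_c + I_c/(y_c·A) = 1.68 + 0.286802/(1.68 × 3.7344) = 1.68 + 0.0457143 = 1.72571 m along the plane.
The resultant acts 0.48 + 0.0457143 = 0.525714 m (along the plate) below the hinge at the top edge, so the moment about the hinge is M = F × 0.525714 = 25.8736 × 0.525714 = 13.6021 kN·m.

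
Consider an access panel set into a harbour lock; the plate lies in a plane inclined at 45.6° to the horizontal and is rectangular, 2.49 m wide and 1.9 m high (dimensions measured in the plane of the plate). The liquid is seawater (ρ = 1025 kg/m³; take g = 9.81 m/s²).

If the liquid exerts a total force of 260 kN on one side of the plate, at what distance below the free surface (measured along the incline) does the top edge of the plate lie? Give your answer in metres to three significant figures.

y_top ≈ 6.70 m

γ = ρg = 1025 × 9.81 / 1000 = 10.05525 kN/m³.
A = 2.49 × 1.9 = 4.731 m².
From F = γ·h_c·A, the centroid depth is h_c = 260/(10.05525 × 4.731) = 5.46547 m.
Let θ = 45.6° be the plate's angle to the horizontal; measure y along the incline from where the plane meets the free surface. Vertical depth h = y·sinθ with sinθ = 0.714473.
Along the incline, y_c = h_c/sinθ = 5.46547/0.714473 = 7.64965 m.
The centroid lies 1.9/2 = 0.95 m below the top edge, so the top edge sits at y_top = 7.64965 − 0.95 = 6.69965 m along the incline.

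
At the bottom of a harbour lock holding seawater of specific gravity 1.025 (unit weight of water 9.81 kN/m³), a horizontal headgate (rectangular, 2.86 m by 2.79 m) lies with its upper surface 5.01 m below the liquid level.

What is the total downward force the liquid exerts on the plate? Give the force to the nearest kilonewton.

γ = 1.025 × 9.81 = 10.05525 kN/m³.
The plate is horizontal, so pressure is uniform at p = γ·h = 10.05525 × 5.01 = 50.3768 kN/m².
A = 2.86 × 2.79 = 7.9794 m².
F = p·A = 50.3768 × 7.9794 = 401.977 kN.

F ≈ 402 kN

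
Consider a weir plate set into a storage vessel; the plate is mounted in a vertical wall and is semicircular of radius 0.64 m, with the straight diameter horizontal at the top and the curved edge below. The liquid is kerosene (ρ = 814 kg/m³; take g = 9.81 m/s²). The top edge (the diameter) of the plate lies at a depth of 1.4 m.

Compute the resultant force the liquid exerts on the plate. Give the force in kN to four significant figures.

F ≈ 8.588 kN

γ = ρg = 814 × 9.81 / 1000 = 7.98534 kN/m³.
The centroid of a semicircle lies 4r/(3π) = 0.271624 m from the diameter, here below the top edge, so the centroid depth is h_c = 1.4 + 0.271624 = 1.67162 m.
A = πr²/2 = π × 0.64²/2 = 0.643398 m².
Resultant F = γ·h_c·A = 7.98534 × 1.67162 × 0.643398 = 8.58837 kN.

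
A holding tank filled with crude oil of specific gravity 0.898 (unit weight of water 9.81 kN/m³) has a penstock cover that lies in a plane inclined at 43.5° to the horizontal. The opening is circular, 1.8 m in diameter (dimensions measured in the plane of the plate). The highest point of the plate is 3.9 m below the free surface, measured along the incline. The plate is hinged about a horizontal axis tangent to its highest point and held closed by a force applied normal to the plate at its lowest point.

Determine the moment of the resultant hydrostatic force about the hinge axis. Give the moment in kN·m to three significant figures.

γ = 0.898 × 9.81 = 8.80938 kN/m³.
Let θ = 43.5° be the plate's angle to the horizontal; measure y along the incline from where the plane meets the free surface. Vertical depth h = y·sinθ with sinθ = 0.688355.
The centroid is at the centre, 0.9 m below the top of the plate, so y_c = 3.9 + 0.9 = 4.8 m and h_c = 4.8 × 0.688355 = 3.3041 m.
A = π(0.9)² = 2.54469 m².
Resultant F = γ·h_c·A = 8.80938 × 3.3041 × 2.54469 = 74.0685 kN.
I_c = πr⁴/4 = π × 0.9⁴/4 = 0.5153 m⁴.
Centre of pressure: y_p = y_c + I_c/(y_c·A) = 4.8 + 0.5153/(4.8 × 2.54469) = 4.8 + 0.0421875 = 4.84219 m along the plane.
The resultant acts 0.9 + 0.0421875 = 0.942188 m (along the plate) below the hinge at the top edge, so the moment about the hinge is M = F × 0.942188 = 74.0685 × 0.942188 = 69.7865 kN·m.

M ≈ 69.8 kN·m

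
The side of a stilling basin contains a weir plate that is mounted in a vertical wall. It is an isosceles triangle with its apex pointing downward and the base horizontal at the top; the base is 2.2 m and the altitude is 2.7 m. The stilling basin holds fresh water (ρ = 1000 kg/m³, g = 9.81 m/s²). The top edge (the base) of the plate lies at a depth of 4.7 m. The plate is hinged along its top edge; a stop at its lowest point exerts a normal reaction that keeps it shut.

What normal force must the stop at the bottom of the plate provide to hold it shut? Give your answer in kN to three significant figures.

γ = ρg = 1000 × 9.81 = 9810 N/m³ = 9.81 kN/m³.
With the apex down, the centroid sits h/3 = 2.7/3 = 0.9 m below the base (the top edge), so the centroid depth is h_c = 4.7 + 0.9 = 5.6 m.
A = ½ × 2.2 × 2.7 = 2.97 m².
Resultant F = γ·h_c·A = 9.81 × 5.6 × 2.97 = 163.16 kN.
I_c = b·h³/36 = 2.2 × 2.7³/36 = 1.20285 m⁴.
Centre of pressure: y_p = y_c + I_c/(y_c·A) = 5.6 + 1.20285/(5.6 × 2.97) = 5.6 + 0.0723214 = 5.67232 m along the plane.
The resultant acts 0.9 + 0.0723214 = 0.972321 m (along the plate) below the hinge at the top edge, so the moment about the hinge is M = F × 0.972321 = 163.16 × 0.972321 = 158.644 kN·m.
A normal force at the bottom, 2.7 m from the hinge, must supply this moment: P = 158.644/2.7 = 58.757 kN.

P ≈ 58.8 kN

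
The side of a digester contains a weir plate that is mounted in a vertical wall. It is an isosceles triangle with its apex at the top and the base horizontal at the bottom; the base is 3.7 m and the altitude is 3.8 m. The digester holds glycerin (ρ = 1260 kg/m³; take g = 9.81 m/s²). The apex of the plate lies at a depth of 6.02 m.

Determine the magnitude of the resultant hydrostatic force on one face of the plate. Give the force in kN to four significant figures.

γ = ρg = 1260 × 9.81 / 1000 = 12.3606 kN/m³.
With the apex up, the centroid sits 2h/3 = 2 × 3.8/3 = 2.53333 m below the apex, so the centroid depth is h_c = 6.02 + 2.53333 = 8.55333 m.
A = ½ × 3.7 × 3.8 = 7.03 m².
Resultant F = γ·h_c·A = 12.3606 × 8.55333 × 7.03 = 743.242 kN.

F ≈ 743.2 kN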